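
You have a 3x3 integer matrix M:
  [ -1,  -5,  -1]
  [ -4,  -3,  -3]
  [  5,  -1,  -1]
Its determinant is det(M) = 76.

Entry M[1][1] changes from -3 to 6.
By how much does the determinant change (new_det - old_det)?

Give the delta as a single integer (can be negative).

Cofactor C_11 = 6
Entry delta = 6 - -3 = 9
Det delta = entry_delta * cofactor = 9 * 6 = 54

Answer: 54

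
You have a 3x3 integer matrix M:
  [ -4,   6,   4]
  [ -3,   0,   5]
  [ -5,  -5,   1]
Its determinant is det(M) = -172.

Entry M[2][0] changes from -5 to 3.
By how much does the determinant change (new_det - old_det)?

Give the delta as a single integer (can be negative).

Cofactor C_20 = 30
Entry delta = 3 - -5 = 8
Det delta = entry_delta * cofactor = 8 * 30 = 240

Answer: 240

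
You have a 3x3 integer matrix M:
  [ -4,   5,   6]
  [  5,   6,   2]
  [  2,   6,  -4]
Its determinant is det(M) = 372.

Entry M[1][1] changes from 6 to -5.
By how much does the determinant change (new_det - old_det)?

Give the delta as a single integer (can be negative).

Cofactor C_11 = 4
Entry delta = -5 - 6 = -11
Det delta = entry_delta * cofactor = -11 * 4 = -44

Answer: -44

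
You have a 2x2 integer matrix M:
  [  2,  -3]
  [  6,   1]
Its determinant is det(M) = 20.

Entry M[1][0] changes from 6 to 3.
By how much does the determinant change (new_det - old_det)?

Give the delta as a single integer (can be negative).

Cofactor C_10 = 3
Entry delta = 3 - 6 = -3
Det delta = entry_delta * cofactor = -3 * 3 = -9

Answer: -9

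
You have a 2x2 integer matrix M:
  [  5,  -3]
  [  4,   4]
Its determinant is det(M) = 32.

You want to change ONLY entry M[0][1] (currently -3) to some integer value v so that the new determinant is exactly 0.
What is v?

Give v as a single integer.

det is linear in entry M[0][1]: det = old_det + (v - -3) * C_01
Cofactor C_01 = -4
Want det = 0: 32 + (v - -3) * -4 = 0
  (v - -3) = -32 / -4 = 8
  v = -3 + (8) = 5

Answer: 5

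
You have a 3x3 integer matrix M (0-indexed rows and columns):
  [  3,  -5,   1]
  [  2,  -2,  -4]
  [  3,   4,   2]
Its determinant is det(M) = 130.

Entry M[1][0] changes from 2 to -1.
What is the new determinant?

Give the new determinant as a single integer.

Answer: 88

Derivation:
det is linear in row 1: changing M[1][0] by delta changes det by delta * cofactor(1,0).
Cofactor C_10 = (-1)^(1+0) * minor(1,0) = 14
Entry delta = -1 - 2 = -3
Det delta = -3 * 14 = -42
New det = 130 + -42 = 88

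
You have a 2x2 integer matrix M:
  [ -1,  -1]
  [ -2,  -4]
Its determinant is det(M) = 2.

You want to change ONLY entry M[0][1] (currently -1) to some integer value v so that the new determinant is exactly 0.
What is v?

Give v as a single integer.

det is linear in entry M[0][1]: det = old_det + (v - -1) * C_01
Cofactor C_01 = 2
Want det = 0: 2 + (v - -1) * 2 = 0
  (v - -1) = -2 / 2 = -1
  v = -1 + (-1) = -2

Answer: -2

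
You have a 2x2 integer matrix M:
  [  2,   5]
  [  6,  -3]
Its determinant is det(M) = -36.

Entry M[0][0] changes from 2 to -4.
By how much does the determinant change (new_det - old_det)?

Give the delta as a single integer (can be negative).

Answer: 18

Derivation:
Cofactor C_00 = -3
Entry delta = -4 - 2 = -6
Det delta = entry_delta * cofactor = -6 * -3 = 18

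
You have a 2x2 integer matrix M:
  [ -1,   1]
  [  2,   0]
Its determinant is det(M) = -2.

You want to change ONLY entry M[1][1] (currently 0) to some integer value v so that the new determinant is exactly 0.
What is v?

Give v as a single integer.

det is linear in entry M[1][1]: det = old_det + (v - 0) * C_11
Cofactor C_11 = -1
Want det = 0: -2 + (v - 0) * -1 = 0
  (v - 0) = 2 / -1 = -2
  v = 0 + (-2) = -2

Answer: -2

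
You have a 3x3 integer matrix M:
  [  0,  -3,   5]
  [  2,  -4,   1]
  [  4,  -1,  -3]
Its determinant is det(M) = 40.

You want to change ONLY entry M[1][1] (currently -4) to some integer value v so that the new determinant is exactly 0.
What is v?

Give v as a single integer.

det is linear in entry M[1][1]: det = old_det + (v - -4) * C_11
Cofactor C_11 = -20
Want det = 0: 40 + (v - -4) * -20 = 0
  (v - -4) = -40 / -20 = 2
  v = -4 + (2) = -2

Answer: -2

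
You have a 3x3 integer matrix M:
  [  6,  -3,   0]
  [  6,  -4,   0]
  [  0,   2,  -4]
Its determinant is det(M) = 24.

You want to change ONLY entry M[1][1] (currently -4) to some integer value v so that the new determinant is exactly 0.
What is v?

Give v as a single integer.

det is linear in entry M[1][1]: det = old_det + (v - -4) * C_11
Cofactor C_11 = -24
Want det = 0: 24 + (v - -4) * -24 = 0
  (v - -4) = -24 / -24 = 1
  v = -4 + (1) = -3

Answer: -3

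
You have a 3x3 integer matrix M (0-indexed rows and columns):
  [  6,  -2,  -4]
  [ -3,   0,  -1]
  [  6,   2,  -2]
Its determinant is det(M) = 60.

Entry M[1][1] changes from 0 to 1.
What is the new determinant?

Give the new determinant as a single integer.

Answer: 72

Derivation:
det is linear in row 1: changing M[1][1] by delta changes det by delta * cofactor(1,1).
Cofactor C_11 = (-1)^(1+1) * minor(1,1) = 12
Entry delta = 1 - 0 = 1
Det delta = 1 * 12 = 12
New det = 60 + 12 = 72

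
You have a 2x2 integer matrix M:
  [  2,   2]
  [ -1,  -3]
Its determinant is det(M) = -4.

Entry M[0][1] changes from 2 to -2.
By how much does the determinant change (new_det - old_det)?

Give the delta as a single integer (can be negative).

Cofactor C_01 = 1
Entry delta = -2 - 2 = -4
Det delta = entry_delta * cofactor = -4 * 1 = -4

Answer: -4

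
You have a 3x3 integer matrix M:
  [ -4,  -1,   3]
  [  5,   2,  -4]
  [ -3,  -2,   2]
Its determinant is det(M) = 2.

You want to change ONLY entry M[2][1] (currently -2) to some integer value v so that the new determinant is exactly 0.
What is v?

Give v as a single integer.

Answer: 0

Derivation:
det is linear in entry M[2][1]: det = old_det + (v - -2) * C_21
Cofactor C_21 = -1
Want det = 0: 2 + (v - -2) * -1 = 0
  (v - -2) = -2 / -1 = 2
  v = -2 + (2) = 0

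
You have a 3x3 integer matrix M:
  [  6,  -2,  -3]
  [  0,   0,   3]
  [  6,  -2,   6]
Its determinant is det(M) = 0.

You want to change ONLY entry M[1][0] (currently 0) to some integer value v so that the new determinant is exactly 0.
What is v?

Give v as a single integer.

Answer: 0

Derivation:
det is linear in entry M[1][0]: det = old_det + (v - 0) * C_10
Cofactor C_10 = 18
Want det = 0: 0 + (v - 0) * 18 = 0
  (v - 0) = 0 / 18 = 0
  v = 0 + (0) = 0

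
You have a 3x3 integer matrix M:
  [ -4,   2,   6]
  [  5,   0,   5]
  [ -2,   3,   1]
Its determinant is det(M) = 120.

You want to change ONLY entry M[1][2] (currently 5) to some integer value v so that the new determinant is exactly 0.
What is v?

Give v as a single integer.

Answer: -10

Derivation:
det is linear in entry M[1][2]: det = old_det + (v - 5) * C_12
Cofactor C_12 = 8
Want det = 0: 120 + (v - 5) * 8 = 0
  (v - 5) = -120 / 8 = -15
  v = 5 + (-15) = -10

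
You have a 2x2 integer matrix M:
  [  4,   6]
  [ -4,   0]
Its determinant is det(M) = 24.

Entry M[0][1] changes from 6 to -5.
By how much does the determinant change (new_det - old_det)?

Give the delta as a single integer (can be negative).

Answer: -44

Derivation:
Cofactor C_01 = 4
Entry delta = -5 - 6 = -11
Det delta = entry_delta * cofactor = -11 * 4 = -44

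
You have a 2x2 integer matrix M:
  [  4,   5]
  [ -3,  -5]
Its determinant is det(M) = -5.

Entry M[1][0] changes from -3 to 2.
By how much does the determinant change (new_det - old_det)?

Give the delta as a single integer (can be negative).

Cofactor C_10 = -5
Entry delta = 2 - -3 = 5
Det delta = entry_delta * cofactor = 5 * -5 = -25

Answer: -25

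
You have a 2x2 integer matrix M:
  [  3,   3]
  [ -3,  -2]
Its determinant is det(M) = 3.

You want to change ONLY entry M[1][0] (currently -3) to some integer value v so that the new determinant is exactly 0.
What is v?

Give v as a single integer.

det is linear in entry M[1][0]: det = old_det + (v - -3) * C_10
Cofactor C_10 = -3
Want det = 0: 3 + (v - -3) * -3 = 0
  (v - -3) = -3 / -3 = 1
  v = -3 + (1) = -2

Answer: -2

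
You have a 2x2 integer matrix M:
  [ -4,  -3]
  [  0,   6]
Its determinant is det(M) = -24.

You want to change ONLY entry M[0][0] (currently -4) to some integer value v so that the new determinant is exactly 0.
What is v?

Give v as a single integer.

det is linear in entry M[0][0]: det = old_det + (v - -4) * C_00
Cofactor C_00 = 6
Want det = 0: -24 + (v - -4) * 6 = 0
  (v - -4) = 24 / 6 = 4
  v = -4 + (4) = 0

Answer: 0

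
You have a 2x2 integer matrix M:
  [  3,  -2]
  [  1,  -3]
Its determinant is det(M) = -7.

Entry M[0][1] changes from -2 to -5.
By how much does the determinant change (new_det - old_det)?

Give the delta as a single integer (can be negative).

Cofactor C_01 = -1
Entry delta = -5 - -2 = -3
Det delta = entry_delta * cofactor = -3 * -1 = 3

Answer: 3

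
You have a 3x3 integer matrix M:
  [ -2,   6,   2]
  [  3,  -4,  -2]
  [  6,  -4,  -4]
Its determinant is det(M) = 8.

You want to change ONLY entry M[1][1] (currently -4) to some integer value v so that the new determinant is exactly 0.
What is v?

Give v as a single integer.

Answer: -2

Derivation:
det is linear in entry M[1][1]: det = old_det + (v - -4) * C_11
Cofactor C_11 = -4
Want det = 0: 8 + (v - -4) * -4 = 0
  (v - -4) = -8 / -4 = 2
  v = -4 + (2) = -2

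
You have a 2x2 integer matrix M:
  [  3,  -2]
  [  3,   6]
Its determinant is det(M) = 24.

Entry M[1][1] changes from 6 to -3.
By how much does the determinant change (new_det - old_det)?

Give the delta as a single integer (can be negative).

Cofactor C_11 = 3
Entry delta = -3 - 6 = -9
Det delta = entry_delta * cofactor = -9 * 3 = -27

Answer: -27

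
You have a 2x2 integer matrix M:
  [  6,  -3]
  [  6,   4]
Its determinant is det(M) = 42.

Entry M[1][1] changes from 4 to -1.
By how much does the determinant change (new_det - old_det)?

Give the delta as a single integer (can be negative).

Answer: -30

Derivation:
Cofactor C_11 = 6
Entry delta = -1 - 4 = -5
Det delta = entry_delta * cofactor = -5 * 6 = -30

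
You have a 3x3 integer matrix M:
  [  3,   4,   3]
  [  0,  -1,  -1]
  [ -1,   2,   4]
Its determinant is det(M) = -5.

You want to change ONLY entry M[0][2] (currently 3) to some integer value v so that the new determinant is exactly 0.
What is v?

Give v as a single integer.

Answer: -2

Derivation:
det is linear in entry M[0][2]: det = old_det + (v - 3) * C_02
Cofactor C_02 = -1
Want det = 0: -5 + (v - 3) * -1 = 0
  (v - 3) = 5 / -1 = -5
  v = 3 + (-5) = -2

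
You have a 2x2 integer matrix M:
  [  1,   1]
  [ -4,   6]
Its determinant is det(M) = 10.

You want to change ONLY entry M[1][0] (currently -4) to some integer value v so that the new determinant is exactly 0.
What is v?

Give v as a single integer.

det is linear in entry M[1][0]: det = old_det + (v - -4) * C_10
Cofactor C_10 = -1
Want det = 0: 10 + (v - -4) * -1 = 0
  (v - -4) = -10 / -1 = 10
  v = -4 + (10) = 6

Answer: 6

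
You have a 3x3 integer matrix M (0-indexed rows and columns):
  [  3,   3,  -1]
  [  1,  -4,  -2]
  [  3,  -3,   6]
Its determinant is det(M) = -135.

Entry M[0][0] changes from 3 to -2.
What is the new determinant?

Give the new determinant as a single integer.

det is linear in row 0: changing M[0][0] by delta changes det by delta * cofactor(0,0).
Cofactor C_00 = (-1)^(0+0) * minor(0,0) = -30
Entry delta = -2 - 3 = -5
Det delta = -5 * -30 = 150
New det = -135 + 150 = 15

Answer: 15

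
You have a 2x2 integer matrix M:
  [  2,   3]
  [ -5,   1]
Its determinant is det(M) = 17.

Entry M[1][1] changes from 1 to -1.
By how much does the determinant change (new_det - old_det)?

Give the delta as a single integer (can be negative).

Cofactor C_11 = 2
Entry delta = -1 - 1 = -2
Det delta = entry_delta * cofactor = -2 * 2 = -4

Answer: -4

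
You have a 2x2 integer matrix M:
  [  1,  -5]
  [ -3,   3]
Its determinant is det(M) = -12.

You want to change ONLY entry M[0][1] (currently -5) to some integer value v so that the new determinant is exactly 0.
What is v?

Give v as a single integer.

Answer: -1

Derivation:
det is linear in entry M[0][1]: det = old_det + (v - -5) * C_01
Cofactor C_01 = 3
Want det = 0: -12 + (v - -5) * 3 = 0
  (v - -5) = 12 / 3 = 4
  v = -5 + (4) = -1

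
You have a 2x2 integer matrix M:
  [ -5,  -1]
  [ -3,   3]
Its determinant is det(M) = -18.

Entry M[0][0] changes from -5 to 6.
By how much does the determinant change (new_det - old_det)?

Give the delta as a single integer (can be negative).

Cofactor C_00 = 3
Entry delta = 6 - -5 = 11
Det delta = entry_delta * cofactor = 11 * 3 = 33

Answer: 33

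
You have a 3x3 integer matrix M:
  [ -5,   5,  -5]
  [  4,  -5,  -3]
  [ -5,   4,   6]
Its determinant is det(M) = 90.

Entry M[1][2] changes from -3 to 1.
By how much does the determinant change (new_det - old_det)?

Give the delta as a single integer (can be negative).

Answer: -20

Derivation:
Cofactor C_12 = -5
Entry delta = 1 - -3 = 4
Det delta = entry_delta * cofactor = 4 * -5 = -20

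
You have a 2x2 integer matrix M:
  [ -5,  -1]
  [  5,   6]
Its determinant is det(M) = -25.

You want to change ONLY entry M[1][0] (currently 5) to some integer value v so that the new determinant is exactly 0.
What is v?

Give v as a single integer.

Answer: 30

Derivation:
det is linear in entry M[1][0]: det = old_det + (v - 5) * C_10
Cofactor C_10 = 1
Want det = 0: -25 + (v - 5) * 1 = 0
  (v - 5) = 25 / 1 = 25
  v = 5 + (25) = 30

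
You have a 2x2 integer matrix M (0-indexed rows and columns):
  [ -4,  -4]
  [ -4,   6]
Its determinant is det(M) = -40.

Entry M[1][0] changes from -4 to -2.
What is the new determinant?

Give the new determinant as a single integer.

det is linear in row 1: changing M[1][0] by delta changes det by delta * cofactor(1,0).
Cofactor C_10 = (-1)^(1+0) * minor(1,0) = 4
Entry delta = -2 - -4 = 2
Det delta = 2 * 4 = 8
New det = -40 + 8 = -32

Answer: -32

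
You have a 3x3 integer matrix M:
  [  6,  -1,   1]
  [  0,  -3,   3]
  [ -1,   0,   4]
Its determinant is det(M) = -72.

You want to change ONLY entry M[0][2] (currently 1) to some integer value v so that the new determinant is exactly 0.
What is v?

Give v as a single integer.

det is linear in entry M[0][2]: det = old_det + (v - 1) * C_02
Cofactor C_02 = -3
Want det = 0: -72 + (v - 1) * -3 = 0
  (v - 1) = 72 / -3 = -24
  v = 1 + (-24) = -23

Answer: -23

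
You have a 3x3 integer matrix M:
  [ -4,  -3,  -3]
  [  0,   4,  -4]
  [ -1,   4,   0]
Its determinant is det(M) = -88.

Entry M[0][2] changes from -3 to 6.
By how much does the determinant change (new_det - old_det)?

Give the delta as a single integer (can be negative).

Cofactor C_02 = 4
Entry delta = 6 - -3 = 9
Det delta = entry_delta * cofactor = 9 * 4 = 36

Answer: 36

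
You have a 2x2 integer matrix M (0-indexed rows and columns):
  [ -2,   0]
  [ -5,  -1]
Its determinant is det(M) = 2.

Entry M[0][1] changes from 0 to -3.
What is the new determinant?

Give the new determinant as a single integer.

Answer: -13

Derivation:
det is linear in row 0: changing M[0][1] by delta changes det by delta * cofactor(0,1).
Cofactor C_01 = (-1)^(0+1) * minor(0,1) = 5
Entry delta = -3 - 0 = -3
Det delta = -3 * 5 = -15
New det = 2 + -15 = -13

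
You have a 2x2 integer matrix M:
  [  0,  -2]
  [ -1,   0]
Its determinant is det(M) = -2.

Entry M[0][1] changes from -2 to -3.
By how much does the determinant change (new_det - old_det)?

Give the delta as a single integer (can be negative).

Cofactor C_01 = 1
Entry delta = -3 - -2 = -1
Det delta = entry_delta * cofactor = -1 * 1 = -1

Answer: -1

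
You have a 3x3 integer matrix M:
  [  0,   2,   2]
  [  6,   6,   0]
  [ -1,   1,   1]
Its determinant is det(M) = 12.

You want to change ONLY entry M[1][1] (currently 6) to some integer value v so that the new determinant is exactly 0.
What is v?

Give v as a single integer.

Answer: 0

Derivation:
det is linear in entry M[1][1]: det = old_det + (v - 6) * C_11
Cofactor C_11 = 2
Want det = 0: 12 + (v - 6) * 2 = 0
  (v - 6) = -12 / 2 = -6
  v = 6 + (-6) = 0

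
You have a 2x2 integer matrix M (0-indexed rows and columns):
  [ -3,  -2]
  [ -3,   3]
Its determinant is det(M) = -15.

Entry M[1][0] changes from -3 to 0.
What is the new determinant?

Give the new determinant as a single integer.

det is linear in row 1: changing M[1][0] by delta changes det by delta * cofactor(1,0).
Cofactor C_10 = (-1)^(1+0) * minor(1,0) = 2
Entry delta = 0 - -3 = 3
Det delta = 3 * 2 = 6
New det = -15 + 6 = -9

Answer: -9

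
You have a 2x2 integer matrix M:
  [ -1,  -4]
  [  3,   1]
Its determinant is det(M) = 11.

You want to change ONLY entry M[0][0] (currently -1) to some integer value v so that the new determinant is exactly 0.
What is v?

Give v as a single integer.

Answer: -12

Derivation:
det is linear in entry M[0][0]: det = old_det + (v - -1) * C_00
Cofactor C_00 = 1
Want det = 0: 11 + (v - -1) * 1 = 0
  (v - -1) = -11 / 1 = -11
  v = -1 + (-11) = -12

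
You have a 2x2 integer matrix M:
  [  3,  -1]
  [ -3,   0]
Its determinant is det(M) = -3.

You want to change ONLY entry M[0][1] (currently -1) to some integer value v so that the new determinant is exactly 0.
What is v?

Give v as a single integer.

det is linear in entry M[0][1]: det = old_det + (v - -1) * C_01
Cofactor C_01 = 3
Want det = 0: -3 + (v - -1) * 3 = 0
  (v - -1) = 3 / 3 = 1
  v = -1 + (1) = 0

Answer: 0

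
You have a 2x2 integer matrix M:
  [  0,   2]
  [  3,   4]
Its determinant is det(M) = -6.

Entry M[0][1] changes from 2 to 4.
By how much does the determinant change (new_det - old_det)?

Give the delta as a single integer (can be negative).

Answer: -6

Derivation:
Cofactor C_01 = -3
Entry delta = 4 - 2 = 2
Det delta = entry_delta * cofactor = 2 * -3 = -6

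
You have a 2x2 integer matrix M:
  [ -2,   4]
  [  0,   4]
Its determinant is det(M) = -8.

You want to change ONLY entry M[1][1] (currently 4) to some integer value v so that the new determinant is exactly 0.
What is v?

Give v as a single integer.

Answer: 0

Derivation:
det is linear in entry M[1][1]: det = old_det + (v - 4) * C_11
Cofactor C_11 = -2
Want det = 0: -8 + (v - 4) * -2 = 0
  (v - 4) = 8 / -2 = -4
  v = 4 + (-4) = 0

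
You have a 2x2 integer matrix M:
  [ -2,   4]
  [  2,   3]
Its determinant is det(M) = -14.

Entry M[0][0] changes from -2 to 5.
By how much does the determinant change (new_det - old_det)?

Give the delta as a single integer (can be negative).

Answer: 21

Derivation:
Cofactor C_00 = 3
Entry delta = 5 - -2 = 7
Det delta = entry_delta * cofactor = 7 * 3 = 21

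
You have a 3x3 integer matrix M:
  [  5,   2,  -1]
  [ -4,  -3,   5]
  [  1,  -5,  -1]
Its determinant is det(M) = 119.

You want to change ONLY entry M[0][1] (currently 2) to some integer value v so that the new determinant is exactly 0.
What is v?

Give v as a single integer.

Answer: -117

Derivation:
det is linear in entry M[0][1]: det = old_det + (v - 2) * C_01
Cofactor C_01 = 1
Want det = 0: 119 + (v - 2) * 1 = 0
  (v - 2) = -119 / 1 = -119
  v = 2 + (-119) = -117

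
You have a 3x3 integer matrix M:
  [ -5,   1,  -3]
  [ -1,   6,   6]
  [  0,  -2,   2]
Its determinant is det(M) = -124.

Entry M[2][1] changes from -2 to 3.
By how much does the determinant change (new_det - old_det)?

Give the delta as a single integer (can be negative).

Answer: 165

Derivation:
Cofactor C_21 = 33
Entry delta = 3 - -2 = 5
Det delta = entry_delta * cofactor = 5 * 33 = 165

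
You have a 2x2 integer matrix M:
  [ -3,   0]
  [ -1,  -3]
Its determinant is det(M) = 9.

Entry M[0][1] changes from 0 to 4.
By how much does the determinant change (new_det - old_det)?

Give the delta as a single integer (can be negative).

Answer: 4

Derivation:
Cofactor C_01 = 1
Entry delta = 4 - 0 = 4
Det delta = entry_delta * cofactor = 4 * 1 = 4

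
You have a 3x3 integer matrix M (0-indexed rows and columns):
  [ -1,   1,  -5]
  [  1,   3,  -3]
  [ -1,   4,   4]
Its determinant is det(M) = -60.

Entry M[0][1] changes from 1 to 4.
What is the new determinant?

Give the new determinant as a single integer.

Answer: -63

Derivation:
det is linear in row 0: changing M[0][1] by delta changes det by delta * cofactor(0,1).
Cofactor C_01 = (-1)^(0+1) * minor(0,1) = -1
Entry delta = 4 - 1 = 3
Det delta = 3 * -1 = -3
New det = -60 + -3 = -63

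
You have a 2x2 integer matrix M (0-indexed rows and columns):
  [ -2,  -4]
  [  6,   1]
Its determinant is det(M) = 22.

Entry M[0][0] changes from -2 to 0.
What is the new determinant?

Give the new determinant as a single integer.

Answer: 24

Derivation:
det is linear in row 0: changing M[0][0] by delta changes det by delta * cofactor(0,0).
Cofactor C_00 = (-1)^(0+0) * minor(0,0) = 1
Entry delta = 0 - -2 = 2
Det delta = 2 * 1 = 2
New det = 22 + 2 = 24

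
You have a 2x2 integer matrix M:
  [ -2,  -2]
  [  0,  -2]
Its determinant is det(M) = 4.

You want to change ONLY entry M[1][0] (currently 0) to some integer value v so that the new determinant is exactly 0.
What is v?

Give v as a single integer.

det is linear in entry M[1][0]: det = old_det + (v - 0) * C_10
Cofactor C_10 = 2
Want det = 0: 4 + (v - 0) * 2 = 0
  (v - 0) = -4 / 2 = -2
  v = 0 + (-2) = -2

Answer: -2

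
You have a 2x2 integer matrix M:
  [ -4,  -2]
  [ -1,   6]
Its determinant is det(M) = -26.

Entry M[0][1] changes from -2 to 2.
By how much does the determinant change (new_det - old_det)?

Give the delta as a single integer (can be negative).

Answer: 4

Derivation:
Cofactor C_01 = 1
Entry delta = 2 - -2 = 4
Det delta = entry_delta * cofactor = 4 * 1 = 4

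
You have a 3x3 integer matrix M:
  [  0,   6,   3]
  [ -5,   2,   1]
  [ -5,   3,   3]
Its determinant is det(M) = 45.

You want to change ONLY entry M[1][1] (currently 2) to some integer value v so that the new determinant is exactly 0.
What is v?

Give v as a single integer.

Answer: -1

Derivation:
det is linear in entry M[1][1]: det = old_det + (v - 2) * C_11
Cofactor C_11 = 15
Want det = 0: 45 + (v - 2) * 15 = 0
  (v - 2) = -45 / 15 = -3
  v = 2 + (-3) = -1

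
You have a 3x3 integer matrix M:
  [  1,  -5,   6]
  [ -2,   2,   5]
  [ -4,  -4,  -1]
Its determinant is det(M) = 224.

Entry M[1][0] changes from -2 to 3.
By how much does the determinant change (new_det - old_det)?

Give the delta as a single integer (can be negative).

Answer: -145

Derivation:
Cofactor C_10 = -29
Entry delta = 3 - -2 = 5
Det delta = entry_delta * cofactor = 5 * -29 = -145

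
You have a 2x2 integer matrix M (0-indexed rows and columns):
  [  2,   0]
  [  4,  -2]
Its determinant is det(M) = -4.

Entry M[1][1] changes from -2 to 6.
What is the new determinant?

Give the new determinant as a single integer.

Answer: 12

Derivation:
det is linear in row 1: changing M[1][1] by delta changes det by delta * cofactor(1,1).
Cofactor C_11 = (-1)^(1+1) * minor(1,1) = 2
Entry delta = 6 - -2 = 8
Det delta = 8 * 2 = 16
New det = -4 + 16 = 12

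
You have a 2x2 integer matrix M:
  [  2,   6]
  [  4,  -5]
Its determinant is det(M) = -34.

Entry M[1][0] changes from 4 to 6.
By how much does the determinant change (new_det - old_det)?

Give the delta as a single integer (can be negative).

Cofactor C_10 = -6
Entry delta = 6 - 4 = 2
Det delta = entry_delta * cofactor = 2 * -6 = -12

Answer: -12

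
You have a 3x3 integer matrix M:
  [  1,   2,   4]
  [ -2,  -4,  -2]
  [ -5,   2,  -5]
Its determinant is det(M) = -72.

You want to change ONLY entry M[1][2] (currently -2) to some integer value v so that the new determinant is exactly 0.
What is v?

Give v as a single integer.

Answer: -8

Derivation:
det is linear in entry M[1][2]: det = old_det + (v - -2) * C_12
Cofactor C_12 = -12
Want det = 0: -72 + (v - -2) * -12 = 0
  (v - -2) = 72 / -12 = -6
  v = -2 + (-6) = -8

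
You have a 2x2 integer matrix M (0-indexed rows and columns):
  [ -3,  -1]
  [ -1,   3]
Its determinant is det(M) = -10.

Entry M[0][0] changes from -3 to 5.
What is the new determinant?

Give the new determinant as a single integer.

det is linear in row 0: changing M[0][0] by delta changes det by delta * cofactor(0,0).
Cofactor C_00 = (-1)^(0+0) * minor(0,0) = 3
Entry delta = 5 - -3 = 8
Det delta = 8 * 3 = 24
New det = -10 + 24 = 14

Answer: 14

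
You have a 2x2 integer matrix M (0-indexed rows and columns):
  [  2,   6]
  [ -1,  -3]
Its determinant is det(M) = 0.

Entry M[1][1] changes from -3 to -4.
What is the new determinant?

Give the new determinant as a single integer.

det is linear in row 1: changing M[1][1] by delta changes det by delta * cofactor(1,1).
Cofactor C_11 = (-1)^(1+1) * minor(1,1) = 2
Entry delta = -4 - -3 = -1
Det delta = -1 * 2 = -2
New det = 0 + -2 = -2

Answer: -2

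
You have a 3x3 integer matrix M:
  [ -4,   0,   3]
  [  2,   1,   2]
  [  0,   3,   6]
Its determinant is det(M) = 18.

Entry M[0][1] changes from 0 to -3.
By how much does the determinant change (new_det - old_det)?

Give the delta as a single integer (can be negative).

Answer: 36

Derivation:
Cofactor C_01 = -12
Entry delta = -3 - 0 = -3
Det delta = entry_delta * cofactor = -3 * -12 = 36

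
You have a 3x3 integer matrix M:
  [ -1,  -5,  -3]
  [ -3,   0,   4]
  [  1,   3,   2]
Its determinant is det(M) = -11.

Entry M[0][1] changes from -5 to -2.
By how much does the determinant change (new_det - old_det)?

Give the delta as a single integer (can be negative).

Answer: 30

Derivation:
Cofactor C_01 = 10
Entry delta = -2 - -5 = 3
Det delta = entry_delta * cofactor = 3 * 10 = 30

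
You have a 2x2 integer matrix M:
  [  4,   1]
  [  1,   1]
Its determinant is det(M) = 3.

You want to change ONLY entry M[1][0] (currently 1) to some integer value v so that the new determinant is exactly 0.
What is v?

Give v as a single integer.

det is linear in entry M[1][0]: det = old_det + (v - 1) * C_10
Cofactor C_10 = -1
Want det = 0: 3 + (v - 1) * -1 = 0
  (v - 1) = -3 / -1 = 3
  v = 1 + (3) = 4

Answer: 4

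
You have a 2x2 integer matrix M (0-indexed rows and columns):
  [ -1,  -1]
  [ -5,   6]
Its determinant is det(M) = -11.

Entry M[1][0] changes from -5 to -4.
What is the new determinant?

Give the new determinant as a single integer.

Answer: -10

Derivation:
det is linear in row 1: changing M[1][0] by delta changes det by delta * cofactor(1,0).
Cofactor C_10 = (-1)^(1+0) * minor(1,0) = 1
Entry delta = -4 - -5 = 1
Det delta = 1 * 1 = 1
New det = -11 + 1 = -10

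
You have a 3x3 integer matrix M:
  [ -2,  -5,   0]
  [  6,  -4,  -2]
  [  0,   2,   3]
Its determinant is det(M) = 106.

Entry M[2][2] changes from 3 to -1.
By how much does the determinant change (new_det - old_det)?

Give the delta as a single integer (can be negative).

Cofactor C_22 = 38
Entry delta = -1 - 3 = -4
Det delta = entry_delta * cofactor = -4 * 38 = -152

Answer: -152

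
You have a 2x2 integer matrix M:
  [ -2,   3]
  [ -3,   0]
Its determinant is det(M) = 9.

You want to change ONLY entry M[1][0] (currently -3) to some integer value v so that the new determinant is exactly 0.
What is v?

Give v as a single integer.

det is linear in entry M[1][0]: det = old_det + (v - -3) * C_10
Cofactor C_10 = -3
Want det = 0: 9 + (v - -3) * -3 = 0
  (v - -3) = -9 / -3 = 3
  v = -3 + (3) = 0

Answer: 0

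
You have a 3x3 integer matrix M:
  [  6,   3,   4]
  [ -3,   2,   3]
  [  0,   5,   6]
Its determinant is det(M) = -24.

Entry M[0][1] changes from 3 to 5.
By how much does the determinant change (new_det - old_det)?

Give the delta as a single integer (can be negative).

Answer: 36

Derivation:
Cofactor C_01 = 18
Entry delta = 5 - 3 = 2
Det delta = entry_delta * cofactor = 2 * 18 = 36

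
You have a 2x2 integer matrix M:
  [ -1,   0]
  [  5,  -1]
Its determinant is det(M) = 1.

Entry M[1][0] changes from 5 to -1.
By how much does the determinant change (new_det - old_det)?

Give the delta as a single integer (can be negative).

Cofactor C_10 = 0
Entry delta = -1 - 5 = -6
Det delta = entry_delta * cofactor = -6 * 0 = 0

Answer: 0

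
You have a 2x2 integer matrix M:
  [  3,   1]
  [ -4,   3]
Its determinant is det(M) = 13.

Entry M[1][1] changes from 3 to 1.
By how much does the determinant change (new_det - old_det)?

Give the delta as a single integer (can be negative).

Answer: -6

Derivation:
Cofactor C_11 = 3
Entry delta = 1 - 3 = -2
Det delta = entry_delta * cofactor = -2 * 3 = -6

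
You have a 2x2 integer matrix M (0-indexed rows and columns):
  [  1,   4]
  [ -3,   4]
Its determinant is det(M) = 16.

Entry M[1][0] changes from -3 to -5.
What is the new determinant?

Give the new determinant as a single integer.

Answer: 24

Derivation:
det is linear in row 1: changing M[1][0] by delta changes det by delta * cofactor(1,0).
Cofactor C_10 = (-1)^(1+0) * minor(1,0) = -4
Entry delta = -5 - -3 = -2
Det delta = -2 * -4 = 8
New det = 16 + 8 = 24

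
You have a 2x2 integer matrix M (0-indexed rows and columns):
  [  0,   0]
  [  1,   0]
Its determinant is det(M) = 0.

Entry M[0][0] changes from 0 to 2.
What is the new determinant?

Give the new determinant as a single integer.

Answer: 0

Derivation:
det is linear in row 0: changing M[0][0] by delta changes det by delta * cofactor(0,0).
Cofactor C_00 = (-1)^(0+0) * minor(0,0) = 0
Entry delta = 2 - 0 = 2
Det delta = 2 * 0 = 0
New det = 0 + 0 = 0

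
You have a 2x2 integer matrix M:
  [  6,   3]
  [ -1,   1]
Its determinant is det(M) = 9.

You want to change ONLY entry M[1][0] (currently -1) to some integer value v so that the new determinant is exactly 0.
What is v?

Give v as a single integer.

det is linear in entry M[1][0]: det = old_det + (v - -1) * C_10
Cofactor C_10 = -3
Want det = 0: 9 + (v - -1) * -3 = 0
  (v - -1) = -9 / -3 = 3
  v = -1 + (3) = 2

Answer: 2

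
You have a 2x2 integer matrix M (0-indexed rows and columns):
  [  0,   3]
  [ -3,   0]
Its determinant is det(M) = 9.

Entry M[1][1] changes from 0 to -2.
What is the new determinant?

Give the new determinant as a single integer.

det is linear in row 1: changing M[1][1] by delta changes det by delta * cofactor(1,1).
Cofactor C_11 = (-1)^(1+1) * minor(1,1) = 0
Entry delta = -2 - 0 = -2
Det delta = -2 * 0 = 0
New det = 9 + 0 = 9

Answer: 9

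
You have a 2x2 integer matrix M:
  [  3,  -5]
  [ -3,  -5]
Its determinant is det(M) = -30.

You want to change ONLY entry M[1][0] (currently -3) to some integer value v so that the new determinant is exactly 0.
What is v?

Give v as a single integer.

det is linear in entry M[1][0]: det = old_det + (v - -3) * C_10
Cofactor C_10 = 5
Want det = 0: -30 + (v - -3) * 5 = 0
  (v - -3) = 30 / 5 = 6
  v = -3 + (6) = 3

Answer: 3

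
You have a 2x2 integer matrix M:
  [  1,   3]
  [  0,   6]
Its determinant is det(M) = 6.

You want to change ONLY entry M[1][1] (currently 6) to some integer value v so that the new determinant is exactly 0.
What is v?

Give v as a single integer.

det is linear in entry M[1][1]: det = old_det + (v - 6) * C_11
Cofactor C_11 = 1
Want det = 0: 6 + (v - 6) * 1 = 0
  (v - 6) = -6 / 1 = -6
  v = 6 + (-6) = 0

Answer: 0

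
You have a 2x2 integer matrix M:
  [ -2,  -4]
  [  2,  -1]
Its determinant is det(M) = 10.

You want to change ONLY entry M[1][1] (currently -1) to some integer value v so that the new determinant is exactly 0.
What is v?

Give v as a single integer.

det is linear in entry M[1][1]: det = old_det + (v - -1) * C_11
Cofactor C_11 = -2
Want det = 0: 10 + (v - -1) * -2 = 0
  (v - -1) = -10 / -2 = 5
  v = -1 + (5) = 4

Answer: 4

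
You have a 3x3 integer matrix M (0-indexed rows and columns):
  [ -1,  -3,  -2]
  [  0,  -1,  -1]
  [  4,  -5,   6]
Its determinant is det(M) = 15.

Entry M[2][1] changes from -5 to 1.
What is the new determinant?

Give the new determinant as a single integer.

det is linear in row 2: changing M[2][1] by delta changes det by delta * cofactor(2,1).
Cofactor C_21 = (-1)^(2+1) * minor(2,1) = -1
Entry delta = 1 - -5 = 6
Det delta = 6 * -1 = -6
New det = 15 + -6 = 9

Answer: 9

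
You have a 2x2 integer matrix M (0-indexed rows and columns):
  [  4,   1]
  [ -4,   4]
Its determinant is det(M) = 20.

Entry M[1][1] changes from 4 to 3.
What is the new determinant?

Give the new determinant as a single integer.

det is linear in row 1: changing M[1][1] by delta changes det by delta * cofactor(1,1).
Cofactor C_11 = (-1)^(1+1) * minor(1,1) = 4
Entry delta = 3 - 4 = -1
Det delta = -1 * 4 = -4
New det = 20 + -4 = 16

Answer: 16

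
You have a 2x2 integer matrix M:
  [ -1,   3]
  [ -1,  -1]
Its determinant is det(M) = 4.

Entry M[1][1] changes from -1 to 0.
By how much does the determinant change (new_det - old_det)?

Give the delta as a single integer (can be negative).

Cofactor C_11 = -1
Entry delta = 0 - -1 = 1
Det delta = entry_delta * cofactor = 1 * -1 = -1

Answer: -1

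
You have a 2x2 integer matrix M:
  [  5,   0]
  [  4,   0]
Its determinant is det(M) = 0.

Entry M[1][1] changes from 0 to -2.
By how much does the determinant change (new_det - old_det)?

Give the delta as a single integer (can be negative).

Answer: -10

Derivation:
Cofactor C_11 = 5
Entry delta = -2 - 0 = -2
Det delta = entry_delta * cofactor = -2 * 5 = -10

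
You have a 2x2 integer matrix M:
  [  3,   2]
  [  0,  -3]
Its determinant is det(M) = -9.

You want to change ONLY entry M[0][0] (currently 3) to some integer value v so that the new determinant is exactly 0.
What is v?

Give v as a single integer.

Answer: 0

Derivation:
det is linear in entry M[0][0]: det = old_det + (v - 3) * C_00
Cofactor C_00 = -3
Want det = 0: -9 + (v - 3) * -3 = 0
  (v - 3) = 9 / -3 = -3
  v = 3 + (-3) = 0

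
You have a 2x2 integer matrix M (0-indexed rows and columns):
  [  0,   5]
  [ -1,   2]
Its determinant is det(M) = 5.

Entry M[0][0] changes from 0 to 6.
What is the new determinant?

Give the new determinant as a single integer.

Answer: 17

Derivation:
det is linear in row 0: changing M[0][0] by delta changes det by delta * cofactor(0,0).
Cofactor C_00 = (-1)^(0+0) * minor(0,0) = 2
Entry delta = 6 - 0 = 6
Det delta = 6 * 2 = 12
New det = 5 + 12 = 17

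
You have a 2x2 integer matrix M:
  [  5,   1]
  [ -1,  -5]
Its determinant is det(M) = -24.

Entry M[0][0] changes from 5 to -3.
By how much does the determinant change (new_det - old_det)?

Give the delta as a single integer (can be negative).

Answer: 40

Derivation:
Cofactor C_00 = -5
Entry delta = -3 - 5 = -8
Det delta = entry_delta * cofactor = -8 * -5 = 40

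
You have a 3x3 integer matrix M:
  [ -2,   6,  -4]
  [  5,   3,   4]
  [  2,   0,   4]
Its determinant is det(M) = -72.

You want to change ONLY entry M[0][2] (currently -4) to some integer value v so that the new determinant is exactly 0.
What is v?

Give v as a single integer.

Answer: -16

Derivation:
det is linear in entry M[0][2]: det = old_det + (v - -4) * C_02
Cofactor C_02 = -6
Want det = 0: -72 + (v - -4) * -6 = 0
  (v - -4) = 72 / -6 = -12
  v = -4 + (-12) = -16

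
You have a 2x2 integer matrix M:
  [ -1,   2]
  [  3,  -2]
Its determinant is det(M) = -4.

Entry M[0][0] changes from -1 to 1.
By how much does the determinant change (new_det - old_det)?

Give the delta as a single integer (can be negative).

Cofactor C_00 = -2
Entry delta = 1 - -1 = 2
Det delta = entry_delta * cofactor = 2 * -2 = -4

Answer: -4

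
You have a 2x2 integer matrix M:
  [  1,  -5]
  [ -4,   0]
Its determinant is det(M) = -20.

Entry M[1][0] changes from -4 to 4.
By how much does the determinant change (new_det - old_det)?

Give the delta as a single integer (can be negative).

Answer: 40

Derivation:
Cofactor C_10 = 5
Entry delta = 4 - -4 = 8
Det delta = entry_delta * cofactor = 8 * 5 = 40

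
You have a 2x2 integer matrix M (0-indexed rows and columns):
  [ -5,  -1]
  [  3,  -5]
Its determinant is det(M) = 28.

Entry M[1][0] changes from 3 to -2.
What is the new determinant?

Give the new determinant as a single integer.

det is linear in row 1: changing M[1][0] by delta changes det by delta * cofactor(1,0).
Cofactor C_10 = (-1)^(1+0) * minor(1,0) = 1
Entry delta = -2 - 3 = -5
Det delta = -5 * 1 = -5
New det = 28 + -5 = 23

Answer: 23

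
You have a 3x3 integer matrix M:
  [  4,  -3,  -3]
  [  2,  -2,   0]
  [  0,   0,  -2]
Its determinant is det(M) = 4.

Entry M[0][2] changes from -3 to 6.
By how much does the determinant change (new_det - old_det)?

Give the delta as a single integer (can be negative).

Answer: 0

Derivation:
Cofactor C_02 = 0
Entry delta = 6 - -3 = 9
Det delta = entry_delta * cofactor = 9 * 0 = 0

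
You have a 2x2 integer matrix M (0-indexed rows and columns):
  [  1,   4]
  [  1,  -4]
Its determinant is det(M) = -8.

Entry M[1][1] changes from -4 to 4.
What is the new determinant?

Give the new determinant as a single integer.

det is linear in row 1: changing M[1][1] by delta changes det by delta * cofactor(1,1).
Cofactor C_11 = (-1)^(1+1) * minor(1,1) = 1
Entry delta = 4 - -4 = 8
Det delta = 8 * 1 = 8
New det = -8 + 8 = 0

Answer: 0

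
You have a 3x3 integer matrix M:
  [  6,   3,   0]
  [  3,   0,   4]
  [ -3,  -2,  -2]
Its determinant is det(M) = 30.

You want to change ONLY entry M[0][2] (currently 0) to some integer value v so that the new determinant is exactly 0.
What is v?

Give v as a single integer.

det is linear in entry M[0][2]: det = old_det + (v - 0) * C_02
Cofactor C_02 = -6
Want det = 0: 30 + (v - 0) * -6 = 0
  (v - 0) = -30 / -6 = 5
  v = 0 + (5) = 5

Answer: 5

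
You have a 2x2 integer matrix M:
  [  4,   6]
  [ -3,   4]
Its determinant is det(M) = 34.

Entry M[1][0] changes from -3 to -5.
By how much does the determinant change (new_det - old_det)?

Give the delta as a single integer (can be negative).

Answer: 12

Derivation:
Cofactor C_10 = -6
Entry delta = -5 - -3 = -2
Det delta = entry_delta * cofactor = -2 * -6 = 12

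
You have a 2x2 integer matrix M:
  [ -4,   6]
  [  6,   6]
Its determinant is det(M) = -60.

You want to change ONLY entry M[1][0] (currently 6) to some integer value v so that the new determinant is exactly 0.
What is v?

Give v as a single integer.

Answer: -4

Derivation:
det is linear in entry M[1][0]: det = old_det + (v - 6) * C_10
Cofactor C_10 = -6
Want det = 0: -60 + (v - 6) * -6 = 0
  (v - 6) = 60 / -6 = -10
  v = 6 + (-10) = -4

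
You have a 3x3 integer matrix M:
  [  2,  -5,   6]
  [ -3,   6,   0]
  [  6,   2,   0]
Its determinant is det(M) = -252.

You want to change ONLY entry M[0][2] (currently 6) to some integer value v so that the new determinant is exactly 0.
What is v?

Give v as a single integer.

Answer: 0

Derivation:
det is linear in entry M[0][2]: det = old_det + (v - 6) * C_02
Cofactor C_02 = -42
Want det = 0: -252 + (v - 6) * -42 = 0
  (v - 6) = 252 / -42 = -6
  v = 6 + (-6) = 0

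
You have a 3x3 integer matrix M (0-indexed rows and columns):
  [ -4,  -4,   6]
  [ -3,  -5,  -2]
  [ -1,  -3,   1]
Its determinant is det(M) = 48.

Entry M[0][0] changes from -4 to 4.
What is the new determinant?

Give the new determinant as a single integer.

det is linear in row 0: changing M[0][0] by delta changes det by delta * cofactor(0,0).
Cofactor C_00 = (-1)^(0+0) * minor(0,0) = -11
Entry delta = 4 - -4 = 8
Det delta = 8 * -11 = -88
New det = 48 + -88 = -40

Answer: -40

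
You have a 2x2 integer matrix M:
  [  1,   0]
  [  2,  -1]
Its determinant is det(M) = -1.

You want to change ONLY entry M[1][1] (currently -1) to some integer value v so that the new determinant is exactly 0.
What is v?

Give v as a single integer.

Answer: 0

Derivation:
det is linear in entry M[1][1]: det = old_det + (v - -1) * C_11
Cofactor C_11 = 1
Want det = 0: -1 + (v - -1) * 1 = 0
  (v - -1) = 1 / 1 = 1
  v = -1 + (1) = 0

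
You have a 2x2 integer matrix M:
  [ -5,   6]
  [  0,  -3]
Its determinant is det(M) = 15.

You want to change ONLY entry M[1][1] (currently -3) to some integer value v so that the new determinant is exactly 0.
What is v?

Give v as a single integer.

det is linear in entry M[1][1]: det = old_det + (v - -3) * C_11
Cofactor C_11 = -5
Want det = 0: 15 + (v - -3) * -5 = 0
  (v - -3) = -15 / -5 = 3
  v = -3 + (3) = 0

Answer: 0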